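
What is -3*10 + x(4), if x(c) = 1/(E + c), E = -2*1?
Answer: -59/2 ≈ -29.500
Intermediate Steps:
E = -2
x(c) = 1/(-2 + c)
-3*10 + x(4) = -3*10 + 1/(-2 + 4) = -3*10 + 1/2 = -30 + ½ = -59/2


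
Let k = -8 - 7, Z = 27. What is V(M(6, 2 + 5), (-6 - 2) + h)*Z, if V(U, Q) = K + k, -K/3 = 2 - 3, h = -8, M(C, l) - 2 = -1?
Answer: -324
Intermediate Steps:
M(C, l) = 1 (M(C, l) = 2 - 1 = 1)
k = -15
K = 3 (K = -3*(2 - 3) = -3*(-1) = 3)
V(U, Q) = -12 (V(U, Q) = 3 - 15 = -12)
V(M(6, 2 + 5), (-6 - 2) + h)*Z = -12*27 = -324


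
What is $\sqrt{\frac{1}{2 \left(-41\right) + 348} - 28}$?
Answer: $\frac{i \sqrt{1980902}}{266} \approx 5.2911 i$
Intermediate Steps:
$\sqrt{\frac{1}{2 \left(-41\right) + 348} - 28} = \sqrt{\frac{1}{-82 + 348} - 28} = \sqrt{\frac{1}{266} - 28} = \sqrt{- \frac{7447}{266}} = \frac{i \sqrt{1980902}}{266}$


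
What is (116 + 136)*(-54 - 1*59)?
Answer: -28476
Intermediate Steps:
(116 + 136)*(-54 - 1*59) = 252*(-54 - 59) = 252*(-113) = -28476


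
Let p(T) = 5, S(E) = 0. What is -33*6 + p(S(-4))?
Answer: -193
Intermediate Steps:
-33*6 + p(S(-4)) = -33*6 + 5 = -198 + 5 = -193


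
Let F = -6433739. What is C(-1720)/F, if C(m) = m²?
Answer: -2958400/6433739 ≈ -0.45983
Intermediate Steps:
C(-1720)/F = (-1720)²/(-6433739) = 2958400*(-1/6433739) = -2958400/6433739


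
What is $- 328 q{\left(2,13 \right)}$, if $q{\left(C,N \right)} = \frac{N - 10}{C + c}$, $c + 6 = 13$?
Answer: $- \frac{328}{3} \approx -109.33$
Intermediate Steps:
$c = 7$ ($c = -6 + 13 = 7$)
$q{\left(C,N \right)} = \frac{-10 + N}{7 + C}$ ($q{\left(C,N \right)} = \frac{N - 10}{C + 7} = \frac{-10 + N}{7 + C}$)
$- 328 q{\left(2,13 \right)} = - 328 \frac{-10 + 13}{7 + 2} = - 328 \cdot \frac{1}{9} \cdot 3 = \left(-328\right) \frac{1}{3} = - \frac{328}{3}$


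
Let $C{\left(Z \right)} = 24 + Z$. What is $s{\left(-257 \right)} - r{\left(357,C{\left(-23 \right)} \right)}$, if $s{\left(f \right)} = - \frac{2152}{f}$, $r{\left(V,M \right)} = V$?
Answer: $- \frac{89597}{257} \approx -348.63$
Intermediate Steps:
$s{\left(-257 \right)} - r{\left(357,C{\left(-23 \right)} \right)} = - \frac{2152}{-257} - 357 = \left(-2152\right) \left(- \frac{1}{257}\right) - 357 = \frac{2152}{257} - 357 = - \frac{89597}{257}$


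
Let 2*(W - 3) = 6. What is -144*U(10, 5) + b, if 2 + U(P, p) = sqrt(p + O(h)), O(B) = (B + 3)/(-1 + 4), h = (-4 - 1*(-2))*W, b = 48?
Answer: 336 - 144*sqrt(2) ≈ 132.35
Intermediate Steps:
W = 6 (W = 3 + (1/2)*6 = 3 + 3 = 6)
h = -12 (h = (-4 - 1*(-2))*6 = (-4 + 2)*6 = -2*6 = -12)
O(B) = 1 + B/3 (O(B) = (3 + B)/3 = (3 + B)*(1/3) = 1 + B/3)
U(P, p) = -2 + sqrt(-3 + p) (U(P, p) = -2 + sqrt(p + (1 + (1/3)*(-12))) = -2 + sqrt(p + (1 - 4)) = -2 + sqrt(p - 3) = -2 + sqrt(-3 + p))
-144*U(10, 5) + b = -144*(-2 + sqrt(-3 + 5)) + 48 = -144*(-2 + sqrt(2)) + 48 = (288 - 144*sqrt(2)) + 48 = 336 - 144*sqrt(2)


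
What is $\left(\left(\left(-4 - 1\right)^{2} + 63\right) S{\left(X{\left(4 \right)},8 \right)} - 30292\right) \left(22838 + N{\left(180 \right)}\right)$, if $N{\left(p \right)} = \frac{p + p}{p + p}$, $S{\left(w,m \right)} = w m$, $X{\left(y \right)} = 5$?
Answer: $-611445708$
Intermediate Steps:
$S{\left(w,m \right)} = m w$
$N{\left(p \right)} = 1$ ($N{\left(p \right)} = \frac{2 p}{2 p} = 2 p \frac{1}{2 p} = 1$)
$\left(\left(\left(-4 - 1\right)^{2} + 63\right) S{\left(X{\left(4 \right)},8 \right)} - 30292\right) \left(22838 + N{\left(180 \right)}\right) = \left(\left(\left(-4 - 1\right)^{2} + 63\right) 8 \cdot 5 - 30292\right) \left(22838 + 1\right) = \left(\left(\left(-5\right)^{2} + 63\right) 40 - 30292\right) 22839 = \left(\left(25 + 63\right) 40 - 30292\right) 22839 = \left(88 \cdot 40 - 30292\right) 22839 = \left(3520 - 30292\right) 22839 = \left(-26772\right) 22839 = -611445708$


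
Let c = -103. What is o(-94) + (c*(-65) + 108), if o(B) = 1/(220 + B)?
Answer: 857179/126 ≈ 6803.0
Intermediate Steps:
o(-94) + (c*(-65) + 108) = 1/(220 - 94) + (-103*(-65) + 108) = 1/126 + (6695 + 108) = 1/126 + 6803 = 857179/126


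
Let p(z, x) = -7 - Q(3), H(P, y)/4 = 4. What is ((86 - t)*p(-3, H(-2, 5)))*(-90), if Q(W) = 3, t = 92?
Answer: -5400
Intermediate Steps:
H(P, y) = 16 (H(P, y) = 4*4 = 16)
p(z, x) = -10 (p(z, x) = -7 - 1*3 = -7 - 3 = -10)
((86 - t)*p(-3, H(-2, 5)))*(-90) = ((86 - 1*92)*(-10))*(-90) = ((86 - 92)*(-10))*(-90) = -6*(-10)*(-90) = 60*(-90) = -5400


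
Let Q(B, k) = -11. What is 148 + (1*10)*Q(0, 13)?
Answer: 38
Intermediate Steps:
148 + (1*10)*Q(0, 13) = 148 + (1*10)*(-11) = 148 + 10*(-11) = 148 - 110 = 38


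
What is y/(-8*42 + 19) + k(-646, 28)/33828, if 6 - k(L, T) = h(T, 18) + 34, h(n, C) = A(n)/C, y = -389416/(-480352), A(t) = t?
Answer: -4970710043/1448730884124 ≈ -0.0034311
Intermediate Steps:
y = 48677/60044 (y = -389416*(-1/480352) = 48677/60044 ≈ 0.81069)
h(n, C) = n/C
k(L, T) = -28 - T/18 (k(L, T) = 6 - (T/18 + 34) = 6 - (34 + T/18) = 6 + (-34 - T/18) = -28 - T/18)
y/(-8*42 + 19) + k(-646, 28)/33828 = 48677/(60044*(-8*42 + 19)) + (-28 - 1/18*28)/33828 = 48677/(60044*(-336 + 19)) + (-28 - 14/9)*(1/33828) = (48677/60044)/(-317) - 266/9*1/33828 = (48677/60044)*(-1/317) - 133/152226 = -48677/19033948 - 133/152226 = -4970710043/1448730884124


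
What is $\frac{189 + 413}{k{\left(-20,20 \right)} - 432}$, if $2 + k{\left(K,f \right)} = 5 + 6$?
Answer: $- \frac{602}{423} \approx -1.4232$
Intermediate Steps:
$k{\left(K,f \right)} = 9$ ($k{\left(K,f \right)} = -2 + \left(5 + 6\right) = -2 + 11 = 9$)
$\frac{189 + 413}{k{\left(-20,20 \right)} - 432} = \frac{189 + 413}{9 - 432} = \frac{602}{-423} = 602 \left(- \frac{1}{423}\right) = - \frac{602}{423}$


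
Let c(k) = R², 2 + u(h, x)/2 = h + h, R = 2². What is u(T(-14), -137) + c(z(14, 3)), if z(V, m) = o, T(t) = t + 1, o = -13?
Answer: -40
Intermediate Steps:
R = 4
T(t) = 1 + t
u(h, x) = -4 + 4*h (u(h, x) = -4 + 2*(h + h) = -4 + 2*(2*h) = -4 + 4*h)
z(V, m) = -13
c(k) = 16 (c(k) = 4² = 16)
u(T(-14), -137) + c(z(14, 3)) = (-4 + 4*(1 - 14)) + 16 = (-4 + 4*(-13)) + 16 = (-4 - 52) + 16 = -56 + 16 = -40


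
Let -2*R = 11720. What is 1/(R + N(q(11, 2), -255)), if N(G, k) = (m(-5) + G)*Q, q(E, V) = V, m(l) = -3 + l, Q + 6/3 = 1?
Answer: -1/5854 ≈ -0.00017082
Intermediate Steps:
R = -5860 (R = -1/2*11720 = -5860)
Q = -1 (Q = -2 + 1 = -1)
N(G, k) = 8 - G (N(G, k) = ((-3 - 5) + G)*(-1) = (-8 + G)*(-1) = 8 - G)
1/(R + N(q(11, 2), -255)) = 1/(-5860 + (8 - 1*2)) = 1/(-5860 + (8 - 2)) = 1/(-5860 + 6) = 1/(-5854) = -1/5854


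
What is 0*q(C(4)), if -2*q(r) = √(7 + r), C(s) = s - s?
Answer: 0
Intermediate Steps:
C(s) = 0
q(r) = -√(7 + r)/2
0*q(C(4)) = 0*(-√(7 + 0)/2) = 0*(-√7/2) = 0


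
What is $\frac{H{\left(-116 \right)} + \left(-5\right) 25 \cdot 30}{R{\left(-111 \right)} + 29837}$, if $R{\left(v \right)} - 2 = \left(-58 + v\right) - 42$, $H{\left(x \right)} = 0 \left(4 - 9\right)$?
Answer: $- \frac{625}{4938} \approx -0.12657$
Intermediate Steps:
$H{\left(x \right)} = 0$ ($H{\left(x \right)} = 0 \left(4 - 9\right) = 0 \left(-5\right) = 0$)
$R{\left(v \right)} = -98 + v$ ($R{\left(v \right)} = 2 + \left(\left(-58 + v\right) - 42\right) = 2 + \left(-100 + v\right) = -98 + v$)
$\frac{H{\left(-116 \right)} + \left(-5\right) 25 \cdot 30}{R{\left(-111 \right)} + 29837} = \frac{0 + \left(-5\right) 25 \cdot 30}{\left(-98 - 111\right) + 29837} = \frac{0 - 3750}{-209 + 29837} = \frac{0 - 3750}{29628} = \left(-3750\right) \frac{1}{29628} = - \frac{625}{4938}$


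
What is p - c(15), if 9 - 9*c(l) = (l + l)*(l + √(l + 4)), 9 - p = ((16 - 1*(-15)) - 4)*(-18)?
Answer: 544 + 10*√19/3 ≈ 558.53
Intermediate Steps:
p = 495 (p = 9 - ((16 - 1*(-15)) - 4)*(-18) = 9 - ((16 + 15) - 4)*(-18) = 9 - (31 - 4)*(-18) = 9 - 27*(-18) = 9 - 1*(-486) = 9 + 486 = 495)
c(l) = 1 - 2*l*(l + √(4 + l))/9 (c(l) = 1 - (l + l)*(l + √(l + 4))/9 = 1 - 2*l*(l + √(4 + l))/9)
p - c(15) = 495 - (1 - 2/9*15² - 2/9*15*√(4 + 15)) = 495 - (1 - 2/9*225 - 2/9*15*√19) = 495 - (1 - 50 - 10*√19/3) = 495 - (-49 - 10*√19/3) = 495 + (49 + 10*√19/3) = 544 + 10*√19/3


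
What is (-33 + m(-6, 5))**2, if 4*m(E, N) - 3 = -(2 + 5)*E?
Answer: 7569/16 ≈ 473.06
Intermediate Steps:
m(E, N) = 3/4 - 7*E/4 (m(E, N) = 3/4 + (-(2 + 5)*E)/4 = 3/4 + (-7*E)/4 = 3/4 - 7*E/4)
(-33 + m(-6, 5))**2 = (-33 + (3/4 - 7/4*(-6)))**2 = (-33 + (3/4 + 21/2))**2 = (-33 + 45/4)**2 = (-87/4)**2 = 7569/16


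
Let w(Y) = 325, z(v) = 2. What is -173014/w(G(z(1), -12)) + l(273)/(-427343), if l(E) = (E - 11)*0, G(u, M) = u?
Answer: -173014/325 ≈ -532.35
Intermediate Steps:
l(E) = 0 (l(E) = (-11 + E)*0 = 0)
-173014/w(G(z(1), -12)) + l(273)/(-427343) = -173014/325 + 0/(-427343) = -173014*1/325 + 0*(-1/427343) = -173014/325 + 0 = -173014/325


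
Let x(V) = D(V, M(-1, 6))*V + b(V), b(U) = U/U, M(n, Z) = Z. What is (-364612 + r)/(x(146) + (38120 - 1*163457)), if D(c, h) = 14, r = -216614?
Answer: 290613/61646 ≈ 4.7142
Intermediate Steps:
b(U) = 1
x(V) = 1 + 14*V (x(V) = 14*V + 1 = 1 + 14*V)
(-364612 + r)/(x(146) + (38120 - 1*163457)) = (-364612 - 216614)/((1 + 14*146) + (38120 - 1*163457)) = -581226/((1 + 2044) + (38120 - 163457)) = -581226/(2045 - 125337) = -581226/(-123292) = -581226*(-1/123292) = 290613/61646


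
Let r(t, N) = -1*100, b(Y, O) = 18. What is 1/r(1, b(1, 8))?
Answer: -1/100 ≈ -0.010000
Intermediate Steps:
r(t, N) = -100
1/r(1, b(1, 8)) = 1/(-100) = -1/100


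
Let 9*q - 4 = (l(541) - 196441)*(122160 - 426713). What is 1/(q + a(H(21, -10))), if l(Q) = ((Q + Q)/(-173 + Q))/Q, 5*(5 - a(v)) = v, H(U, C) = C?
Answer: 1656/11008111748407 ≈ 1.5043e-10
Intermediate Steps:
a(v) = 5 - v/5
l(Q) = 2/(-173 + Q) (l(Q) = ((2*Q)/(-173 + Q))/Q = (2*Q/(-173 + Q))/Q = 2/(-173 + Q))
q = 11008111736815/1656 (q = 4/9 + ((2/(-173 + 541) - 196441)*(122160 - 426713))/9 = 4/9 + ((2/368 - 196441)*(-304553))/9 = 4/9 + ((2*(1/368) - 196441)*(-304553))/9 = 4/9 + ((1/184 - 196441)*(-304553))/9 = 4/9 + (-36145143/184*(-304553))/9 = 4/9 + (⅑)*(11008111736079/184) = 4/9 + 1223123526231/184 = 11008111736815/1656 ≈ 6.6474e+9)
1/(q + a(H(21, -10))) = 1/(11008111736815/1656 + (5 - ⅕*(-10))) = 1/(11008111736815/1656 + (5 + 2)) = 1/(11008111736815/1656 + 7) = 1/(11008111748407/1656) = 1656/11008111748407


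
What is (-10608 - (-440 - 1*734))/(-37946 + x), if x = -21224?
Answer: 4717/29585 ≈ 0.15944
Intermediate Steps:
(-10608 - (-440 - 1*734))/(-37946 + x) = (-10608 - (-440 - 1*734))/(-37946 - 21224) = (-10608 - (-440 - 734))/(-59170) = (-10608 - 1*(-1174))*(-1/59170) = (-10608 + 1174)*(-1/59170) = -9434*(-1/59170) = 4717/29585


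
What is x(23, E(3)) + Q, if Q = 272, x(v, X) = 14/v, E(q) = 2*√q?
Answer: 6270/23 ≈ 272.61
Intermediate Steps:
x(23, E(3)) + Q = 14/23 + 272 = 6270/23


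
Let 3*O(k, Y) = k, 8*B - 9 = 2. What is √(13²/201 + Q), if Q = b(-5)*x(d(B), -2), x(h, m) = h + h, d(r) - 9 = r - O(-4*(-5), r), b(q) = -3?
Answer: I*√3459813/402 ≈ 4.627*I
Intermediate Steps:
B = 11/8 (B = 9/8 + (⅛)*2 = 9/8 + ¼ = 11/8 ≈ 1.3750)
O(k, Y) = k/3
d(r) = 7/3 + r (d(r) = 9 + (r - (-4*(-5))/3) = 9 + (r - 20/3) = 9 + (-20/3 + r) = 7/3 + r)
x(h, m) = 2*h
Q = -89/4 (Q = -6*(7/3 + 11/8) = -6*89/24 = -3*89/12 = -89/4 ≈ -22.250)
√(13²/201 + Q) = √(13²/201 - 89/4) = √(169*(1/201) - 89/4) = √(169/201 - 89/4) = √(-17213/804) = I*√3459813/402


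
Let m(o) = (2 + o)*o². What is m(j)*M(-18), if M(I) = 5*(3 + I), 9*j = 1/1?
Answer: -475/243 ≈ -1.9547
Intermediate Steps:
j = ⅑ (j = (⅑)/1 = (⅑)*1 = ⅑ ≈ 0.11111)
M(I) = 15 + 5*I
m(o) = o²*(2 + o)
m(j)*M(-18) = ((⅑)²*(2 + ⅑))*(15 + 5*(-18)) = ((1/81)*(19/9))*(15 - 90) = (19/729)*(-75) = -475/243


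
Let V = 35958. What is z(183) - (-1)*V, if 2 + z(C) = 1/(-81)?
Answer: 2912435/81 ≈ 35956.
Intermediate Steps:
z(C) = -163/81 (z(C) = -2 + 1/(-81) = -2 - 1/81 = -163/81)
z(183) - (-1)*V = -163/81 - (-1)*35958 = -163/81 - 1*(-35958) = -163/81 + 35958 = 2912435/81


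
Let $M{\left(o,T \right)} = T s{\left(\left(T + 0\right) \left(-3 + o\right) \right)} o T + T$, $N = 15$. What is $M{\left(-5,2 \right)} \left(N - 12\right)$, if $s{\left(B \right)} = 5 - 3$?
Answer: $-114$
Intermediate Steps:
$s{\left(B \right)} = 2$ ($s{\left(B \right)} = 5 - 3 = 2$)
$M{\left(o,T \right)} = T + 2 o T^{2}$ ($M{\left(o,T \right)} = T 2 o T + T = 2 T o T + T = 2 o T^{2} + T = T + 2 o T^{2}$)
$M{\left(-5,2 \right)} \left(N - 12\right) = 2 \left(1 + 2 \cdot 2 \left(-5\right)\right) \left(15 - 12\right) = 2 \left(1 - 20\right) 3 = 2 \left(-19\right) 3 = \left(-38\right) 3 = -114$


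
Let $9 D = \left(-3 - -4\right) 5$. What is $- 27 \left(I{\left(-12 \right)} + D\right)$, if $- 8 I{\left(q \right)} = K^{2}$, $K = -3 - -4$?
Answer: $- \frac{93}{8} \approx -11.625$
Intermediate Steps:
$K = 1$ ($K = -3 + 4 = 1$)
$D = \frac{5}{9}$ ($D = \frac{\left(-3 - -4\right) 5}{9} = \frac{\left(-3 + 4\right) 5}{9} = \frac{1 \cdot 5}{9} = \frac{1}{9} \cdot 5 = \frac{5}{9} \approx 0.55556$)
$I{\left(q \right)} = - \frac{1}{8}$ ($I{\left(q \right)} = - \frac{1^{2}}{8} = \left(- \frac{1}{8}\right) 1 = - \frac{1}{8}$)
$- 27 \left(I{\left(-12 \right)} + D\right) = - 27 \left(- \frac{1}{8} + \frac{5}{9}\right) = \left(-27\right) \frac{31}{72} = - \frac{93}{8}$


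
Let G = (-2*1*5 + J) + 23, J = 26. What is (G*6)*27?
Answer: 6318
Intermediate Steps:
G = 39 (G = (-2*1*5 + 26) + 23 = (-2*5 + 26) + 23 = (-10 + 26) + 23 = 16 + 23 = 39)
(G*6)*27 = (39*6)*27 = 234*27 = 6318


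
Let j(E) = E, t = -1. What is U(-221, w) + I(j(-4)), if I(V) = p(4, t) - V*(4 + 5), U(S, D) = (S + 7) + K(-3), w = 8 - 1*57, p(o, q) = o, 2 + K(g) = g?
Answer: -179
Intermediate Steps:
K(g) = -2 + g
w = -49 (w = 8 - 57 = -49)
U(S, D) = 2 + S (U(S, D) = (S + 7) + (-2 - 3) = (7 + S) - 5 = 2 + S)
I(V) = 4 - 9*V (I(V) = 4 - V*(4 + 5) = 4 - V*9 = 4 - 9*V)
U(-221, w) + I(j(-4)) = (2 - 221) + (4 - 9*(-4)) = -219 + (4 + 36) = -219 + 40 = -179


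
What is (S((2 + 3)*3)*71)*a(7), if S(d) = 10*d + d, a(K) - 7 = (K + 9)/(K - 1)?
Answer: 113245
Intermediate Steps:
a(K) = 7 + (9 + K)/(-1 + K) (a(K) = 7 + (K + 9)/(K - 1) = 7 + (9 + K)/(-1 + K))
S(d) = 11*d
(S((2 + 3)*3)*71)*a(7) = ((11*((2 + 3)*3))*71)*(2*(1 + 4*7)/(-1 + 7)) = ((11*(5*3))*71)*(2*(1 + 28)/6) = ((11*15)*71)*(2*(⅙)*29) = (165*71)*(29/3) = 11715*(29/3) = 113245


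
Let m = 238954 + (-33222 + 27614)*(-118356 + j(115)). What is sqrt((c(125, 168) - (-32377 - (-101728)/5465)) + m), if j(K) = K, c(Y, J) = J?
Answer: sqrt(19812268330019555)/5465 ≈ 25756.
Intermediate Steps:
m = 663334482 (m = 238954 + (-33222 + 27614)*(-118356 + 115) = 238954 - 5608*(-118241) = 238954 + 663095528 = 663334482)
sqrt((c(125, 168) - (-32377 - (-101728)/5465)) + m) = sqrt((168 - (-32377 - (-101728)/5465)) + 663334482) = sqrt((168 - (-32377 - 1*(-101728/5465))) + 663334482) = sqrt((168 - (-32377 + 101728/5465)) + 663334482) = sqrt((168 - 1*(-176838577/5465)) + 663334482) = sqrt((168 + 176838577/5465) + 663334482) = sqrt(177756697/5465 + 663334482) = sqrt(3625300700827/5465) = sqrt(19812268330019555)/5465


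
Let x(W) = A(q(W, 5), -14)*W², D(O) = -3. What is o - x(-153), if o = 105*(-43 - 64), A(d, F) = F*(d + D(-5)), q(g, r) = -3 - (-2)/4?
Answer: -1813728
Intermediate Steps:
q(g, r) = -5/2 (q(g, r) = -3 - (-2)/4 = -3 - 1*(-½) = -3 + ½ = -5/2)
A(d, F) = F*(-3 + d) (A(d, F) = F*(d - 3) = F*(-3 + d))
x(W) = 77*W² (x(W) = (-14*(-3 - 5/2))*W² = (-14*(-11/2))*W² = 77*W²)
o = -11235 (o = 105*(-107) = -11235)
o - x(-153) = -11235 - 77*(-153)² = -11235 - 77*23409 = -11235 - 1*1802493 = -11235 - 1802493 = -1813728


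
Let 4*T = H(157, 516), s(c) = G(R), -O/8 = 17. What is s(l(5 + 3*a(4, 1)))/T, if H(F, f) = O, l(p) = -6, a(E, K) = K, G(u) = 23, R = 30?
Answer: -23/34 ≈ -0.67647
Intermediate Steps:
O = -136 (O = -8*17 = -136)
s(c) = 23
H(F, f) = -136
T = -34 (T = (1/4)*(-136) = -34)
s(l(5 + 3*a(4, 1)))/T = 23/(-34) = 23*(-1/34) = -23/34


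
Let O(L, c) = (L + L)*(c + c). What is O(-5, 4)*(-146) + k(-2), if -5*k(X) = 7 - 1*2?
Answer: 11679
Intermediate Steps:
k(X) = -1 (k(X) = -(7 - 1*2)/5 = -(7 - 2)/5 = -⅕*5 = -1)
O(L, c) = 4*L*c (O(L, c) = (2*L)*(2*c) = 4*L*c)
O(-5, 4)*(-146) + k(-2) = (4*(-5)*4)*(-146) - 1 = -80*(-146) - 1 = 11680 - 1 = 11679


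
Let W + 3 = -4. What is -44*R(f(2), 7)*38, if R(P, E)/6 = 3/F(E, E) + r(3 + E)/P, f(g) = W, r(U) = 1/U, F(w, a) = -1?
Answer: 1058376/35 ≈ 30239.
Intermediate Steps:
W = -7 (W = -3 - 4 = -7)
f(g) = -7
R(P, E) = -18 + 6/(P*(3 + E)) (R(P, E) = 6*(3/(-1) + 1/((3 + E)*P)) = 6*(3*(-1) + 1/(P*(3 + E))) = 6*(-3 + 1/(P*(3 + E))) = -18 + 6/(P*(3 + E)))
-44*R(f(2), 7)*38 = -44*(-18 + 6/(-7*(3 + 7)))*38 = -44*(-18 + 6*(-⅐)/10)*38 = -44*(-18 + 6*(-⅐)*(⅒))*38 = -44*(-18 - 3/35)*38 = -44*(-633/35)*38 = (27852/35)*38 = 1058376/35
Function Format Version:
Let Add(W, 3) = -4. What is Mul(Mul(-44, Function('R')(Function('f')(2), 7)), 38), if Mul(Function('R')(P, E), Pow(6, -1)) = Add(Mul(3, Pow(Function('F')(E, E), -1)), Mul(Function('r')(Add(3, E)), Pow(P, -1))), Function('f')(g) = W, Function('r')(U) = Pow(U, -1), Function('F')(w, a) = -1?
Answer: Rational(1058376, 35) ≈ 30239.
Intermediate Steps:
W = -7 (W = Add(-3, -4) = -7)
Function('f')(g) = -7
Function('R')(P, E) = Add(-18, Mul(6, Pow(P, -1), Pow(Add(3, E), -1))) (Function('R')(P, E) = Mul(6, Add(Mul(3, Pow(-1, -1)), Mul(Pow(Add(3, E), -1), Pow(P, -1)))) = Mul(6, Add(Mul(3, -1), Mul(Pow(P, -1), Pow(Add(3, E), -1)))) = Mul(6, Add(-3, Mul(Pow(P, -1), Pow(Add(3, E), -1)))) = Add(-18, Mul(6, Pow(P, -1), Pow(Add(3, E), -1))))
Mul(Mul(-44, Function('R')(Function('f')(2), 7)), 38) = Mul(Mul(-44, Add(-18, Mul(6, Pow(-7, -1), Pow(Add(3, 7), -1)))), 38) = Mul(Mul(-44, Add(-18, Mul(6, Rational(-1, 7), Pow(10, -1)))), 38) = Mul(Mul(-44, Add(-18, Mul(6, Rational(-1, 7), Rational(1, 10)))), 38) = Mul(Mul(-44, Add(-18, Rational(-3, 35))), 38) = Mul(Mul(-44, Rational(-633, 35)), 38) = Mul(Rational(27852, 35), 38) = Rational(1058376, 35)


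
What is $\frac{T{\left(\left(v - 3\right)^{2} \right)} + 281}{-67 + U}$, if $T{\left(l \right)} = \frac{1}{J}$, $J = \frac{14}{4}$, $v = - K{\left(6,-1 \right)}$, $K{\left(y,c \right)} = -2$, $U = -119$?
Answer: $- \frac{1969}{1302} \approx -1.5123$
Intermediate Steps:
$v = 2$ ($v = \left(-1\right) \left(-2\right) = 2$)
$J = \frac{7}{2}$ ($J = 14 \cdot \frac{1}{4} = \frac{7}{2} \approx 3.5$)
$T{\left(l \right)} = \frac{2}{7}$ ($T{\left(l \right)} = \frac{1}{\frac{7}{2}} = \frac{2}{7}$)
$\frac{T{\left(\left(v - 3\right)^{2} \right)} + 281}{-67 + U} = \frac{\frac{2}{7} + 281}{-67 - 119} = \frac{1969}{7 \left(-186\right)} = \frac{1969}{7} \left(- \frac{1}{186}\right) = - \frac{1969}{1302}$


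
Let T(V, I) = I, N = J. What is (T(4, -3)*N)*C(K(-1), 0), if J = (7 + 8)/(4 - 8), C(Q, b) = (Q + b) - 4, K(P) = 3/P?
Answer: -315/4 ≈ -78.750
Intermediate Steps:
C(Q, b) = -4 + Q + b
J = -15/4 (J = 15/(-4) = 15*(-¼) = -15/4 ≈ -3.7500)
N = -15/4 ≈ -3.7500
(T(4, -3)*N)*C(K(-1), 0) = (-3*(-15/4))*(-4 + 3/(-1) + 0) = 45*(-4 + 3*(-1) + 0)/4 = 45*(-4 - 3 + 0)/4 = (45/4)*(-7) = -315/4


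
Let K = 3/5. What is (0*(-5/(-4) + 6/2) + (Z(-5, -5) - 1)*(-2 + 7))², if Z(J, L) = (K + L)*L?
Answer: 11025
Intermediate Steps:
K = ⅗ (K = 3*(⅕) = ⅗ ≈ 0.60000)
Z(J, L) = L*(⅗ + L) (Z(J, L) = (⅗ + L)*L = L*(⅗ + L))
(0*(-5/(-4) + 6/2) + (Z(-5, -5) - 1)*(-2 + 7))² = (0*(-5/(-4) + 6/2) + ((⅕)*(-5)*(3 + 5*(-5)) - 1)*(-2 + 7))² = (0*(-5*(-¼) + 6*(½)) + ((⅕)*(-5)*(3 - 25) - 1)*5)² = (0*(5/4 + 3) + ((⅕)*(-5)*(-22) - 1)*5)² = (0*(17/4) + (22 - 1)*5)² = (0 + 21*5)² = (0 + 105)² = 105² = 11025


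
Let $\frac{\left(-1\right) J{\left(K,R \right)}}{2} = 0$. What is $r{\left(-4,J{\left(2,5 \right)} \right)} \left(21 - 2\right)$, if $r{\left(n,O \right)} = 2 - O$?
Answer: $38$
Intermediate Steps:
$J{\left(K,R \right)} = 0$ ($J{\left(K,R \right)} = \left(-2\right) 0 = 0$)
$r{\left(-4,J{\left(2,5 \right)} \right)} \left(21 - 2\right) = \left(2 - 0\right) \left(21 - 2\right) = \left(2 + 0\right) 19 = 2 \cdot 19 = 38$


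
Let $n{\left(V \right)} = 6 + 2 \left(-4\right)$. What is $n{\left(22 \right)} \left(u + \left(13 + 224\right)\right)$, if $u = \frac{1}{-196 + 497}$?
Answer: $- \frac{142676}{301} \approx -474.01$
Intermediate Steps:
$n{\left(V \right)} = -2$ ($n{\left(V \right)} = 6 - 8 = -2$)
$u = \frac{1}{301} \approx 0.0033223$
$n{\left(22 \right)} \left(u + \left(13 + 224\right)\right) = - 2 \left(\frac{1}{301} + \left(13 + 224\right)\right) = - 2 \left(\frac{1}{301} + 237\right) = \left(-2\right) \frac{71338}{301} = - \frac{142676}{301}$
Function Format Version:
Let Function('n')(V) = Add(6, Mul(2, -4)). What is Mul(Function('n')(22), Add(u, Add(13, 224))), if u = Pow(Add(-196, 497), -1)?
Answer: Rational(-142676, 301) ≈ -474.01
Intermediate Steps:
Function('n')(V) = -2 (Function('n')(V) = Add(6, -8) = -2)
u = Rational(1, 301) (u = Pow(301, -1) = Rational(1, 301) ≈ 0.0033223)
Mul(Function('n')(22), Add(u, Add(13, 224))) = Mul(-2, Add(Rational(1, 301), Add(13, 224))) = Mul(-2, Add(Rational(1, 301), 237)) = Mul(-2, Rational(71338, 301)) = Rational(-142676, 301)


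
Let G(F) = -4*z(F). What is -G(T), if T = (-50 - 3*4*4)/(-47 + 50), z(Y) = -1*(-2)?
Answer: 8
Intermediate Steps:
z(Y) = 2
T = -98/3 (T = (-50 - 12*4)/3 = (-50 - 48)*(⅓) = -98*⅓ = -98/3 ≈ -32.667)
G(F) = -8 (G(F) = -4*2 = -8)
-G(T) = -1*(-8) = 8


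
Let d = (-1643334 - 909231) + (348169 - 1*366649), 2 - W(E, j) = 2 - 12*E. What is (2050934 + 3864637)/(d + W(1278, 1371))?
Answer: -1971857/851903 ≈ -2.3147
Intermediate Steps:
W(E, j) = 12*E (W(E, j) = 2 - (2 - 12*E) = 2 + (-2 + 12*E) = 12*E)
d = -2571045 (d = -2552565 + (348169 - 366649) = -2552565 - 18480 = -2571045)
(2050934 + 3864637)/(d + W(1278, 1371)) = (2050934 + 3864637)/(-2571045 + 12*1278) = 5915571/(-2571045 + 15336) = 5915571/(-2555709) = 5915571*(-1/2555709) = -1971857/851903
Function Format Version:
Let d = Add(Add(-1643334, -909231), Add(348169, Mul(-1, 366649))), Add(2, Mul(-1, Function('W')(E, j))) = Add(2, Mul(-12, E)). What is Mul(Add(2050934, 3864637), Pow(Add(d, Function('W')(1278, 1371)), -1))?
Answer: Rational(-1971857, 851903) ≈ -2.3147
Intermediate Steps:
Function('W')(E, j) = Mul(12, E) (Function('W')(E, j) = Add(2, Mul(-1, Add(2, Mul(-12, E)))) = Add(2, Add(-2, Mul(12, E))) = Mul(12, E))
d = -2571045 (d = Add(-2552565, Add(348169, -366649)) = Add(-2552565, -18480) = -2571045)
Mul(Add(2050934, 3864637), Pow(Add(d, Function('W')(1278, 1371)), -1)) = Mul(Add(2050934, 3864637), Pow(Add(-2571045, Mul(12, 1278)), -1)) = Mul(5915571, Pow(Add(-2571045, 15336), -1)) = Mul(5915571, Pow(-2555709, -1)) = Mul(5915571, Rational(-1, 2555709)) = Rational(-1971857, 851903)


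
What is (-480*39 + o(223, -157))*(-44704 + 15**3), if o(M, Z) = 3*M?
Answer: 746029779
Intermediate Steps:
(-480*39 + o(223, -157))*(-44704 + 15**3) = (-480*39 + 3*223)*(-44704 + 15**3) = (-18720 + 669)*(-44704 + 3375) = -18051*(-41329) = 746029779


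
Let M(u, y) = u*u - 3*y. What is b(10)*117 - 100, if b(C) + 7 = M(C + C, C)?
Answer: 42371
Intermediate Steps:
M(u, y) = u**2 - 3*y
b(C) = -7 - 3*C + 4*C**2 (b(C) = -7 + ((C + C)**2 - 3*C) = -7 + ((2*C)**2 - 3*C) = -7 + (4*C**2 - 3*C) = -7 + (-3*C + 4*C**2) = -7 - 3*C + 4*C**2)
b(10)*117 - 100 = (-7 - 3*10 + 4*10**2)*117 - 100 = (-7 - 30 + 4*100)*117 - 100 = (-7 - 30 + 400)*117 - 100 = 363*117 - 100 = 42471 - 100 = 42371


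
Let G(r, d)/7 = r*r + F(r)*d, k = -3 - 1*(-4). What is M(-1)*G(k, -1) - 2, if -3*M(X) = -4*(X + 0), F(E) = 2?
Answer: 22/3 ≈ 7.3333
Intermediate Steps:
k = 1 (k = -3 + 4 = 1)
M(X) = 4*X/3 (M(X) = -(-4)*(X + 0)/3 = -(-4)*X/3 = 4*X/3)
G(r, d) = 7*r² + 14*d (G(r, d) = 7*(r*r + 2*d) = 7*(r² + 2*d) = 7*r² + 14*d)
M(-1)*G(k, -1) - 2 = ((4/3)*(-1))*(7*1² + 14*(-1)) - 2 = -4*(7*1 - 14)/3 - 2 = -4*(7 - 14)/3 - 2 = -4/3*(-7) - 2 = 28/3 - 2 = 22/3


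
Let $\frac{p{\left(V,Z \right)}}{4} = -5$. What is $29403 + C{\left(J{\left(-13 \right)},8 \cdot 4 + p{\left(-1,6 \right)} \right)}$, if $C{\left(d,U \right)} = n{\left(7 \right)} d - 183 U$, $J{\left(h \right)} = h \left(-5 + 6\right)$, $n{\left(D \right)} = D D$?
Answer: $26570$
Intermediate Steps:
$p{\left(V,Z \right)} = -20$ ($p{\left(V,Z \right)} = 4 \left(-5\right) = -20$)
$n{\left(D \right)} = D^{2}$
$J{\left(h \right)} = h$ ($J{\left(h \right)} = h 1 = h$)
$C{\left(d,U \right)} = - 183 U + 49 d$ ($C{\left(d,U \right)} = 7^{2} d - 183 U = 49 d - 183 U = - 183 U + 49 d$)
$29403 + C{\left(J{\left(-13 \right)},8 \cdot 4 + p{\left(-1,6 \right)} \right)} = 29403 + \left(- 183 \left(8 \cdot 4 - 20\right) + 49 \left(-13\right)\right) = 29403 - \left(637 + 183 \left(32 - 20\right)\right) = 29403 - 2833 = 26570$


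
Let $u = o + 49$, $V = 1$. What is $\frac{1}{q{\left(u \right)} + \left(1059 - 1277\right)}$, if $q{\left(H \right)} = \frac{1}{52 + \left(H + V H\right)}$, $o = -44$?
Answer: $- \frac{62}{13515} \approx -0.0045875$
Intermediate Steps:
$u = 5$ ($u = -44 + 49 = 5$)
$q{\left(H \right)} = \frac{1}{52 + 2 H}$ ($q{\left(H \right)} = \frac{1}{52 + \left(H + 1 H\right)} = \frac{1}{52 + \left(H + H\right)} = \frac{1}{52 + 2 H}$)
$\frac{1}{q{\left(u \right)} + \left(1059 - 1277\right)} = \frac{1}{\frac{1}{2 \left(26 + 5\right)} + \left(1059 - 1277\right)} = \frac{1}{\frac{1}{2 \cdot 31} + \left(1059 - 1277\right)} = \frac{1}{\frac{1}{2} \cdot \frac{1}{31} - 218} = \frac{1}{\frac{1}{62} - 218} = \frac{1}{- \frac{13515}{62}} = - \frac{62}{13515}$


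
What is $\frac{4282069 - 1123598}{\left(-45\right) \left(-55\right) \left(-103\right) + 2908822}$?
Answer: $\frac{3158471}{2653897} \approx 1.1901$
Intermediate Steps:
$\frac{4282069 - 1123598}{\left(-45\right) \left(-55\right) \left(-103\right) + 2908822} = \frac{3158471}{2475 \left(-103\right) + 2908822} = \frac{3158471}{-254925 + 2908822} = \frac{3158471}{2653897}$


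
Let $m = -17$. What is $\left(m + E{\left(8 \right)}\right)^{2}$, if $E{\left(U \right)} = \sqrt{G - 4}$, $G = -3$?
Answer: $\left(17 - i \sqrt{7}\right)^{2} \approx 282.0 - 89.956 i$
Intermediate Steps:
$E{\left(U \right)} = i \sqrt{7}$ ($E{\left(U \right)} = \sqrt{-3 - 4} = \sqrt{-7} = i \sqrt{7}$)
$\left(m + E{\left(8 \right)}\right)^{2} = \left(-17 + i \sqrt{7}\right)^{2}$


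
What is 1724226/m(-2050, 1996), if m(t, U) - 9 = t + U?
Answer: -574742/15 ≈ -38316.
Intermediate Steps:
m(t, U) = 9 + U + t (m(t, U) = 9 + (t + U) = 9 + (U + t) = 9 + U + t)
1724226/m(-2050, 1996) = 1724226/(9 + 1996 - 2050) = 1724226/(-45) = 1724226*(-1/45) = -574742/15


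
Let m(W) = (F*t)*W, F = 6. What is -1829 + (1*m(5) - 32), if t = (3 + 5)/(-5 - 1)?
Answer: -1901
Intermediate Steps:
t = -4/3 (t = 8/(-6) = 8*(-1/6) = -4/3 ≈ -1.3333)
m(W) = -8*W (m(W) = (6*(-4/3))*W = -8*W)
-1829 + (1*m(5) - 32) = -1829 + (1*(-8*5) - 32) = -1829 + (1*(-40) - 32) = -1829 + (-40 - 32) = -1829 - 72 = -1901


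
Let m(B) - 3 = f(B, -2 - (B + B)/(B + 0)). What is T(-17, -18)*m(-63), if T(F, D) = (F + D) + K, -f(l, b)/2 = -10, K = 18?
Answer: -391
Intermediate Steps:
f(l, b) = 20 (f(l, b) = -2*(-10) = 20)
m(B) = 23 (m(B) = 3 + 20 = 23)
T(F, D) = 18 + D + F (T(F, D) = (F + D) + 18 = (D + F) + 18 = 18 + D + F)
T(-17, -18)*m(-63) = (18 - 18 - 17)*23 = -17*23 = -391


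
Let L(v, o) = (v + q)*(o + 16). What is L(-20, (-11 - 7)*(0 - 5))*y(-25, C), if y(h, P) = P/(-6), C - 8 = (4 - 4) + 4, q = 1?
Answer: 4028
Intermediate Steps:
L(v, o) = (1 + v)*(16 + o) (L(v, o) = (v + 1)*(o + 16) = (1 + v)*(16 + o))
C = 12 (C = 8 + ((4 - 4) + 4) = 8 + (0 + 4) = 8 + 4 = 12)
y(h, P) = -P/6 (y(h, P) = P*(-1/6) = -P/6)
L(-20, (-11 - 7)*(0 - 5))*y(-25, C) = (16 + (-11 - 7)*(0 - 5) + 16*(-20) + ((-11 - 7)*(0 - 5))*(-20))*(-1/6*12) = (16 - 18*(-5) - 320 - 18*(-5)*(-20))*(-2) = (16 + 90 - 320 + 90*(-20))*(-2) = (16 + 90 - 320 - 1800)*(-2) = -2014*(-2) = 4028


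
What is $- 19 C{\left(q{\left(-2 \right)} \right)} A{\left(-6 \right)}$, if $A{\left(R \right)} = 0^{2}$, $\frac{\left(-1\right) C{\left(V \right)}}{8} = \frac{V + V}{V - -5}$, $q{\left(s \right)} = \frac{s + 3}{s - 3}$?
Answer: $0$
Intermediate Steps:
$q{\left(s \right)} = \frac{3 + s}{-3 + s}$
$C{\left(V \right)} = - \frac{16 V}{5 + V}$ ($C{\left(V \right)} = - 8 \frac{V + V}{V - -5} = - 8 \frac{2 V}{V + 5} = - 8 \frac{2 V}{5 + V} = - \frac{16 V}{5 + V}$)
$A{\left(R \right)} = 0$
$- 19 C{\left(q{\left(-2 \right)} \right)} A{\left(-6 \right)} = - 19 \left(- \frac{16 \frac{3 - 2}{-3 - 2}}{5 + \frac{3 - 2}{-3 - 2}}\right) 0 = - 19 \left(- \frac{16 \frac{1}{-5} \cdot 1}{5 + \frac{1}{-5} \cdot 1}\right) 0 = - 19 \left(- \frac{16 \left(\left(- \frac{1}{5}\right) 1\right)}{5 - \frac{1}{5}}\right) 0 = - 19 \left(\left(-16\right) \left(- \frac{1}{5}\right) \frac{1}{5 - \frac{1}{5}}\right) 0 = - 19 \left(\left(-16\right) \left(- \frac{1}{5}\right) \frac{1}{\frac{24}{5}}\right) 0 = - 19 \left(\left(-16\right) \left(- \frac{1}{5}\right) \frac{5}{24}\right) 0 = \left(-19\right) \frac{2}{3} \cdot 0 = \left(- \frac{38}{3}\right) 0 = 0$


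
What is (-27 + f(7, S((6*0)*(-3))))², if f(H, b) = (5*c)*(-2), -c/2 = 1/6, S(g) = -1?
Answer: 5041/9 ≈ 560.11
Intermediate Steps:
c = -⅓ (c = -2/6 = -2*⅙ = -⅓ ≈ -0.33333)
f(H, b) = 10/3 (f(H, b) = (5*(-⅓))*(-2) = -5/3*(-2) = 10/3)
(-27 + f(7, S((6*0)*(-3))))² = (-27 + 10/3)² = (-71/3)² = 5041/9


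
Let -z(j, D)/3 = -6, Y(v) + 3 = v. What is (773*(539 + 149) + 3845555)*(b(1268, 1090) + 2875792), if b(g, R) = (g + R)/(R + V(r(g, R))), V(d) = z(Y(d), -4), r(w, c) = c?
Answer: 6973996217008913/554 ≈ 1.2588e+13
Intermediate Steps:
Y(v) = -3 + v
z(j, D) = 18 (z(j, D) = -3*(-6) = 18)
V(d) = 18
b(g, R) = (R + g)/(18 + R) (b(g, R) = (g + R)/(R + 18) = (R + g)/(18 + R))
(773*(539 + 149) + 3845555)*(b(1268, 1090) + 2875792) = (773*(539 + 149) + 3845555)*((1090 + 1268)/(18 + 1090) + 2875792) = (773*688 + 3845555)*(2358/1108 + 2875792) = (531824 + 3845555)*((1/1108)*2358 + 2875792) = 4377379*(1179/554 + 2875792) = 4377379*(1593189947/554) = 6973996217008913/554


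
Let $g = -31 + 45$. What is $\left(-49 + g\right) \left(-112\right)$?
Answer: $3920$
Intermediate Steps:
$g = 14$
$\left(-49 + g\right) \left(-112\right) = \left(-49 + 14\right) \left(-112\right) = \left(-35\right) \left(-112\right) = 3920$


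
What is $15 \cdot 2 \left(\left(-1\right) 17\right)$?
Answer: $-510$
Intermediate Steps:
$15 \cdot 2 \left(\left(-1\right) 17\right) = 30 \left(-17\right) = -510$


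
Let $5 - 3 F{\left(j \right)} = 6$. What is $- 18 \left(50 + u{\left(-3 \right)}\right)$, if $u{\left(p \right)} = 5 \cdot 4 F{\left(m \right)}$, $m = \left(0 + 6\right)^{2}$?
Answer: $-780$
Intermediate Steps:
$m = 36$ ($m = 6^{2} = 36$)
$F{\left(j \right)} = - \frac{1}{3}$ ($F{\left(j \right)} = \frac{5}{3} - 2 = - \frac{1}{3}$)
$u{\left(p \right)} = - \frac{20}{3}$ ($u{\left(p \right)} = 5 \cdot 4 \left(- \frac{1}{3}\right) = 20 \left(- \frac{1}{3}\right) = - \frac{20}{3}$)
$- 18 \left(50 + u{\left(-3 \right)}\right) = - 18 \left(50 - \frac{20}{3}\right) = \left(-18\right) \frac{130}{3} = -780$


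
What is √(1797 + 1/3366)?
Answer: √2262214922/1122 ≈ 42.391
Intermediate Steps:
√(1797 + 1/3366) = √(6048703/3366) = √2262214922/1122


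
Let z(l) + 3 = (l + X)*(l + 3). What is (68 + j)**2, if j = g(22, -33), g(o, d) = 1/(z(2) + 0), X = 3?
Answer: 2241009/484 ≈ 4630.2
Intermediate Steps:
z(l) = -3 + (3 + l)**2 (z(l) = -3 + (l + 3)*(l + 3) = -3 + (3 + l)*(3 + l) = -3 + (3 + l)**2)
g(o, d) = 1/22 (g(o, d) = 1/((6 + 2**2 + 6*2) + 0) = 1/((6 + 4 + 12) + 0) = 1/(22 + 0) = 1/22)
j = 1/22 ≈ 0.045455
(68 + j)**2 = (68 + 1/22)**2 = (1497/22)**2 = 2241009/484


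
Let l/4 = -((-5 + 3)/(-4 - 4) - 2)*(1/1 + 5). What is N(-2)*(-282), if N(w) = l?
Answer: -11844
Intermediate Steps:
l = 42 (l = 4*(-((-5 + 3)/(-4 - 4) - 2)*(1/1 + 5)) = 4*(-(-2/(-8) - 2)*(1 + 5)) = 4*(-(-2*(-⅛) - 2)*6) = 4*(-(¼ - 2)*6) = 4*(-(-7)*6/4) = 4*(-1*(-21/2)) = 4*(21/2) = 42)
N(w) = 42
N(-2)*(-282) = 42*(-282) = -11844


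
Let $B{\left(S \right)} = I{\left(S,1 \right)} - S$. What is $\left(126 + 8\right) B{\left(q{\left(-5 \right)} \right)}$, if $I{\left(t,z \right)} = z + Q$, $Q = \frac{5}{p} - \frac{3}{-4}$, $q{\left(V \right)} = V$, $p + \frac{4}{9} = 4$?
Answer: $\frac{17487}{16} \approx 1092.9$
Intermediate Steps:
$p = \frac{32}{9}$ ($p = - \frac{4}{9} + 4 = \frac{32}{9} \approx 3.5556$)
$Q = \frac{69}{32}$ ($Q = \frac{5}{\frac{32}{9}} - \frac{3}{-4} = 5 \cdot \frac{9}{32} - - \frac{3}{4} = \frac{45}{32} + \frac{3}{4} = \frac{69}{32} \approx 2.1563$)
$I{\left(t,z \right)} = \frac{69}{32} + z$ ($I{\left(t,z \right)} = z + \frac{69}{32} = \frac{69}{32} + z$)
$B{\left(S \right)} = \frac{101}{32} - S$ ($B{\left(S \right)} = \left(\frac{69}{32} + 1\right) - S = \frac{101}{32} - S$)
$\left(126 + 8\right) B{\left(q{\left(-5 \right)} \right)} = \left(126 + 8\right) \left(\frac{101}{32} - -5\right) = 134 \left(\frac{101}{32} + 5\right) = 134 \cdot \frac{261}{32} = \frac{17487}{16}$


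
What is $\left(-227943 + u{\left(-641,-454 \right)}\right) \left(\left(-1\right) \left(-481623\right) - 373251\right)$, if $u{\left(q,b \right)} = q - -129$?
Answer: $-24758125260$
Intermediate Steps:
$u{\left(q,b \right)} = 129 + q$ ($u{\left(q,b \right)} = q + 129 = 129 + q$)
$\left(-227943 + u{\left(-641,-454 \right)}\right) \left(\left(-1\right) \left(-481623\right) - 373251\right) = \left(-227943 + \left(129 - 641\right)\right) \left(\left(-1\right) \left(-481623\right) - 373251\right) = \left(-227943 - 512\right) \left(481623 - 373251\right) = \left(-228455\right) 108372 = -24758125260$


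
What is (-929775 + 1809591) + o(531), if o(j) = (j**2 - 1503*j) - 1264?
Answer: 362420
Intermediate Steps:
o(j) = -1264 + j**2 - 1503*j
(-929775 + 1809591) + o(531) = (-929775 + 1809591) + (-1264 + 531**2 - 1503*531) = 879816 + (-1264 + 281961 - 798093) = 879816 - 517396 = 362420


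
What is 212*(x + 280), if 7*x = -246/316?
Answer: 32813042/553 ≈ 59336.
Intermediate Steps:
x = -123/1106 (x = (-246/316)/7 = (-246*1/316)/7 = (1/7)*(-123/158) = -123/1106 ≈ -0.11121)
212*(x + 280) = 212*(-123/1106 + 280) = 212*(309557/1106) = 32813042/553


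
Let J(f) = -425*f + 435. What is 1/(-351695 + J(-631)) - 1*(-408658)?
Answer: 33953349929/83085 ≈ 4.0866e+5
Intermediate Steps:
J(f) = 435 - 425*f
1/(-351695 + J(-631)) - 1*(-408658) = 1/(-351695 + (435 - 425*(-631))) - 1*(-408658) = 1/(-351695 + (435 + 268175)) + 408658 = 1/(-351695 + 268610) + 408658 = 1/(-83085) + 408658 = -1/83085 + 408658 = 33953349929/83085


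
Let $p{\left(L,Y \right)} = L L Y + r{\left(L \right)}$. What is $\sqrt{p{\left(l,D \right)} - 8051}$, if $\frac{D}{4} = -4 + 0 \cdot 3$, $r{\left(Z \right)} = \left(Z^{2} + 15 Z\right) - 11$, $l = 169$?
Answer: $i \sqrt{433942} \approx 658.74 i$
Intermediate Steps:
$r{\left(Z \right)} = -11 + Z^{2} + 15 Z$
$D = -16$ ($D = 4 \left(-4 + 0 \cdot 3\right) = 4 \left(-4 + 0\right) = 4 \left(-4\right) = -16$)
$p{\left(L,Y \right)} = -11 + L^{2} + 15 L + Y L^{2}$ ($p{\left(L,Y \right)} = L L Y + \left(-11 + L^{2} + 15 L\right) = L^{2} Y + \left(-11 + L^{2} + 15 L\right) = Y L^{2} + \left(-11 + L^{2} + 15 L\right) = -11 + L^{2} + 15 L + Y L^{2}$)
$\sqrt{p{\left(l,D \right)} - 8051} = \sqrt{\left(-11 + 169^{2} + 15 \cdot 169 - 16 \cdot 169^{2}\right) - 8051} = \sqrt{\left(-11 + 28561 + 2535 - 456976\right) - 8051} = \sqrt{-425891 - 8051} = \sqrt{-433942} = i \sqrt{433942}$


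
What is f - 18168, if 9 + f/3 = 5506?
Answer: -1677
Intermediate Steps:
f = 16491 (f = -27 + 3*5506 = -27 + 16518 = 16491)
f - 18168 = 16491 - 18168 = -1677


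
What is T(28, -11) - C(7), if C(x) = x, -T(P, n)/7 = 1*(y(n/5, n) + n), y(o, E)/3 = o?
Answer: 581/5 ≈ 116.20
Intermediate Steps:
y(o, E) = 3*o
T(P, n) = -56*n/5 (T(P, n) = -7*(3*(n/5) + n) = -7*(3*n/5 + n) = -7*8*n/5 = -56*n/5)
T(28, -11) - C(7) = -56/5*(-11) - 1*7 = 616/5 - 7 = 581/5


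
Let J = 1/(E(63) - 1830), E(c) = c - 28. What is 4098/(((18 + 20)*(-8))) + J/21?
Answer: -77237207/5729640 ≈ -13.480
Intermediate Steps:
E(c) = -28 + c
J = -1/1795 (J = 1/((-28 + 63) - 1830) = 1/(35 - 1830) = 1/(-1795) = -1/1795 ≈ -0.00055710)
4098/(((18 + 20)*(-8))) + J/21 = 4098/(((18 + 20)*(-8))) - 1/1795/21 = 4098/((38*(-8))) - 1/1795*1/21 = 4098/(-304) - 1/37695 = 4098*(-1/304) - 1/37695 = -2049/152 - 1/37695 = -77237207/5729640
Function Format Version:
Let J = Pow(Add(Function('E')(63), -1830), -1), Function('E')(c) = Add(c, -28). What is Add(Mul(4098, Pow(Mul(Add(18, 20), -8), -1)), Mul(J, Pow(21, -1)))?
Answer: Rational(-77237207, 5729640) ≈ -13.480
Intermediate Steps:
Function('E')(c) = Add(-28, c)
J = Rational(-1, 1795) (J = Pow(Add(Add(-28, 63), -1830), -1) = Pow(Add(35, -1830), -1) = Pow(-1795, -1) = Rational(-1, 1795) ≈ -0.00055710)
Add(Mul(4098, Pow(Mul(Add(18, 20), -8), -1)), Mul(J, Pow(21, -1))) = Add(Mul(4098, Pow(Mul(Add(18, 20), -8), -1)), Mul(Rational(-1, 1795), Pow(21, -1))) = Add(Mul(4098, Pow(Mul(38, -8), -1)), Mul(Rational(-1, 1795), Rational(1, 21))) = Add(Mul(4098, Pow(-304, -1)), Rational(-1, 37695)) = Add(Mul(4098, Rational(-1, 304)), Rational(-1, 37695)) = Add(Rational(-2049, 152), Rational(-1, 37695)) = Rational(-77237207, 5729640)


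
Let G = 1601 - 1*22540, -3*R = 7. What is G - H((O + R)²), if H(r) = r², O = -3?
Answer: -1761595/81 ≈ -21748.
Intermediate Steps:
R = -7/3 (R = -⅓*7 = -7/3 ≈ -2.3333)
G = -20939 (G = 1601 - 22540 = -20939)
G - H((O + R)²) = -20939 - ((-3 - 7/3)²)² = -20939 - ((-16/3)²)² = -20939 - (256/9)² = -20939 - 1*65536/81 = -20939 - 65536/81 = -1761595/81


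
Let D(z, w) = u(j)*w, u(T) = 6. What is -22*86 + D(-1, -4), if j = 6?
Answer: -1916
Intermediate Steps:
D(z, w) = 6*w
-22*86 + D(-1, -4) = -22*86 + 6*(-4) = -1892 - 24 = -1916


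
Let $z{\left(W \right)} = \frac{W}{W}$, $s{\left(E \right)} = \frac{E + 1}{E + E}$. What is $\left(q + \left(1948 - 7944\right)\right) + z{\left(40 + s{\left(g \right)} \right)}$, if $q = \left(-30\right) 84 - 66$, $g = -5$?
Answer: $-8581$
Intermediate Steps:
$s{\left(E \right)} = \frac{1 + E}{2 E}$
$z{\left(W \right)} = 1$
$q = -2586$ ($q = -2520 - 66 = -2586$)
$\left(q + \left(1948 - 7944\right)\right) + z{\left(40 + s{\left(g \right)} \right)} = \left(-2586 + \left(1948 - 7944\right)\right) + 1 = \left(-2586 - 5996\right) + 1 = -8582 + 1 = -8581$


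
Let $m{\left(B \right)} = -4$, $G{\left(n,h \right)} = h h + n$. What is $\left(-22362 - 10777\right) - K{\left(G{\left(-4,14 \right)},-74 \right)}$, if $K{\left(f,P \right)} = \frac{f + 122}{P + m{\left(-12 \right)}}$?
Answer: $- \frac{1292264}{39} \approx -33135.0$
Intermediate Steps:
$G{\left(n,h \right)} = n + h^{2}$ ($G{\left(n,h \right)} = h^{2} + n = n + h^{2}$)
$K{\left(f,P \right)} = \frac{122 + f}{-4 + P}$ ($K{\left(f,P \right)} = \frac{f + 122}{P - 4} = \frac{122 + f}{-4 + P}$)
$\left(-22362 - 10777\right) - K{\left(G{\left(-4,14 \right)},-74 \right)} = \left(-22362 - 10777\right) - \frac{122 - \left(4 - 14^{2}\right)}{-4 - 74} = \left(-22362 - 10777\right) - \frac{122 + \left(-4 + 196\right)}{-78} = -33139 - - \frac{122 + 192}{78} = -33139 - \left(- \frac{1}{78}\right) 314 = -33139 - - \frac{157}{39} = -33139 + \frac{157}{39} = - \frac{1292264}{39}$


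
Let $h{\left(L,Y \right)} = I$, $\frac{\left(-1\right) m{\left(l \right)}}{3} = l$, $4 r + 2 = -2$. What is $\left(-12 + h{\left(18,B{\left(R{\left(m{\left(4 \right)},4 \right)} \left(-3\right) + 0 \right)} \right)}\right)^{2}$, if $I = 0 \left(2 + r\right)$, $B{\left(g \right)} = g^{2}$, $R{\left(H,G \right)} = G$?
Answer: $144$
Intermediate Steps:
$r = -1$ ($r = - \frac{1}{2} + \frac{1}{4} \left(-2\right) = - \frac{1}{2} - \frac{1}{2} = -1$)
$m{\left(l \right)} = - 3 l$
$I = 0$ ($I = 0 \left(2 - 1\right) = 0 \cdot 1 = 0$)
$h{\left(L,Y \right)} = 0$
$\left(-12 + h{\left(18,B{\left(R{\left(m{\left(4 \right)},4 \right)} \left(-3\right) + 0 \right)} \right)}\right)^{2} = \left(-12 + 0\right)^{2} = \left(-12\right)^{2} = 144$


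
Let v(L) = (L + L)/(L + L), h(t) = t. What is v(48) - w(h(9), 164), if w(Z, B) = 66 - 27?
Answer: -38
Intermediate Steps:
w(Z, B) = 39
v(L) = 1 (v(L) = (2*L)/((2*L)) = (2*L)*(1/(2*L)) = 1)
v(48) - w(h(9), 164) = 1 - 1*39 = 1 - 39 = -38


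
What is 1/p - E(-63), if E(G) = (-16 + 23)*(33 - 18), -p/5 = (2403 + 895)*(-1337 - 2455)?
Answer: -6565658399/62530080 ≈ -105.00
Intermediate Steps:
p = 62530080 (p = -5*(2403 + 895)*(-1337 - 2455) = -16490*(-3792) = -5*(-12506016) = 62530080)
E(G) = 105 (E(G) = 7*15 = 105)
1/p - E(-63) = 1/62530080 - 1*105 = 1/62530080 - 105 = -6565658399/62530080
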